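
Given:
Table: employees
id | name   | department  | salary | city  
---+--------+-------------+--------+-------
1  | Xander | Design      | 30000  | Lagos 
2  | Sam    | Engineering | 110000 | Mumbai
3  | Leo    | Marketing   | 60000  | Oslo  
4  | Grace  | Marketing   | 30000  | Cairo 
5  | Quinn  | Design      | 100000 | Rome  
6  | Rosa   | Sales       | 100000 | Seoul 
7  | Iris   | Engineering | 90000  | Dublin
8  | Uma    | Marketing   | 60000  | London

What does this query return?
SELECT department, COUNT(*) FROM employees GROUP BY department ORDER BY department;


Assigning each row to its department group:
  Xander -> Design
  Sam -> Engineering
  Leo -> Marketing
  Grace -> Marketing
  Quinn -> Design
  Rosa -> Sales
  Iris -> Engineering
  Uma -> Marketing


4 groups:
Design, 2
Engineering, 2
Marketing, 3
Sales, 1


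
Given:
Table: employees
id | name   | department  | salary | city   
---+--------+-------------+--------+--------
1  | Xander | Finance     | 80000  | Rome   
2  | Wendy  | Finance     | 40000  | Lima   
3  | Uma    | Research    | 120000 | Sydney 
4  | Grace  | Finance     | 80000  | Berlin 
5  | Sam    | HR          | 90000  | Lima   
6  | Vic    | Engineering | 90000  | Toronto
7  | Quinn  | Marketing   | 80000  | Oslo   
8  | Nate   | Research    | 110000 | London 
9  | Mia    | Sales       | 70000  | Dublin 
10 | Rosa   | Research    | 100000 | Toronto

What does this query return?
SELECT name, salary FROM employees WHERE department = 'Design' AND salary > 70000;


Filtering: department = 'Design' AND salary > 70000
Matching: 0 rows

Empty result set (0 rows)


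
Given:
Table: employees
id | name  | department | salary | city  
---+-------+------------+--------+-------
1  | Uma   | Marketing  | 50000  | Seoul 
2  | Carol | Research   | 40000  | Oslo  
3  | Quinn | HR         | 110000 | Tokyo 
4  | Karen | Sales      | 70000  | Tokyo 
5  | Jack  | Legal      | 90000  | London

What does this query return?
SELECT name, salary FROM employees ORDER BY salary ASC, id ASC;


Sorting by salary ASC, then id ASC for ties

5 rows:
Carol, 40000
Uma, 50000
Karen, 70000
Jack, 90000
Quinn, 110000


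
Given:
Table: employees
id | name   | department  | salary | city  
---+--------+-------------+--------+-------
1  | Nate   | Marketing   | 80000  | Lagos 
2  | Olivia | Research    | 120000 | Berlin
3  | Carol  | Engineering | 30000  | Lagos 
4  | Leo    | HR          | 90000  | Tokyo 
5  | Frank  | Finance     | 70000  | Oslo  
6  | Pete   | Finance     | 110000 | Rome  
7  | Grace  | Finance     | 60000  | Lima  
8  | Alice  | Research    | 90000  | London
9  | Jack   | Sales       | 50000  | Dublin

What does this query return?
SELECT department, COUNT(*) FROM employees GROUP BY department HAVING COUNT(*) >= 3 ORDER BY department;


Groups with count >= 3:
  Finance: 3 -> PASS
  Engineering: 1 -> filtered out
  HR: 1 -> filtered out
  Marketing: 1 -> filtered out
  Research: 2 -> filtered out
  Sales: 1 -> filtered out


1 groups:
Finance, 3


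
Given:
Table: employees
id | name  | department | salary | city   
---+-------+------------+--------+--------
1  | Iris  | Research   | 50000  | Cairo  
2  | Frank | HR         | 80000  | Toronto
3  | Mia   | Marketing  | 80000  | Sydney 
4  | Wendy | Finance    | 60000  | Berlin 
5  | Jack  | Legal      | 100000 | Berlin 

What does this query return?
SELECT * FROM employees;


SELECT * returns all 5 rows with all columns

5 rows:
1, Iris, Research, 50000, Cairo
2, Frank, HR, 80000, Toronto
3, Mia, Marketing, 80000, Sydney
4, Wendy, Finance, 60000, Berlin
5, Jack, Legal, 100000, Berlin


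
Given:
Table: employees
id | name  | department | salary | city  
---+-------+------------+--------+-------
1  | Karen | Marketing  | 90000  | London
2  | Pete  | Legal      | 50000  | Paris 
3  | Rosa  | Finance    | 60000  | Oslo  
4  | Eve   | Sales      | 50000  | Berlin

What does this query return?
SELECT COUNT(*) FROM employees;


COUNT(*) counts all rows

4


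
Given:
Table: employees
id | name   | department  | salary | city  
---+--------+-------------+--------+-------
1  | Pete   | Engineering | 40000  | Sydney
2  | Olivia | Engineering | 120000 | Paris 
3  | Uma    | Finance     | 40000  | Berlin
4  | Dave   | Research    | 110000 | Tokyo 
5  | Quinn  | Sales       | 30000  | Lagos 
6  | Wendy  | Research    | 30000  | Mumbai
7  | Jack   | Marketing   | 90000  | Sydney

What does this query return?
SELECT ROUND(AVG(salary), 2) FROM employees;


SUM(salary) = 460000
COUNT = 7
ROUND(AVG, 2) = ROUND(460000 / 7, 2) = 65714.29

65714.29


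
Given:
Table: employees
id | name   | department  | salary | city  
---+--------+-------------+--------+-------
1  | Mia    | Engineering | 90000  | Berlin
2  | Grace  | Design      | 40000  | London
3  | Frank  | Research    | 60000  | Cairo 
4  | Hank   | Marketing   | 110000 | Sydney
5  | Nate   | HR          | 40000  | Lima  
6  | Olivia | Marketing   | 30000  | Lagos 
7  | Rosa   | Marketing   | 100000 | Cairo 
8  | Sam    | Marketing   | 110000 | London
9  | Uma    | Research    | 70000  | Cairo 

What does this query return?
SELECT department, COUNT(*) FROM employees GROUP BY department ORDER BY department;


Assigning each row to its department group:
  Mia -> Engineering
  Grace -> Design
  Frank -> Research
  Hank -> Marketing
  Nate -> HR
  Olivia -> Marketing
  Rosa -> Marketing
  Sam -> Marketing
  Uma -> Research


5 groups:
Design, 1
Engineering, 1
HR, 1
Marketing, 4
Research, 2


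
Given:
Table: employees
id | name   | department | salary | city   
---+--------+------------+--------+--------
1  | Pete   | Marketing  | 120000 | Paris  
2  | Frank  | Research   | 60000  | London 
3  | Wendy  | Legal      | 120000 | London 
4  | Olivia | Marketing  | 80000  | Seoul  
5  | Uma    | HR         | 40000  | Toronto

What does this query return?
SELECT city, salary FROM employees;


Projecting columns: city, salary

5 rows:
Paris, 120000
London, 60000
London, 120000
Seoul, 80000
Toronto, 40000


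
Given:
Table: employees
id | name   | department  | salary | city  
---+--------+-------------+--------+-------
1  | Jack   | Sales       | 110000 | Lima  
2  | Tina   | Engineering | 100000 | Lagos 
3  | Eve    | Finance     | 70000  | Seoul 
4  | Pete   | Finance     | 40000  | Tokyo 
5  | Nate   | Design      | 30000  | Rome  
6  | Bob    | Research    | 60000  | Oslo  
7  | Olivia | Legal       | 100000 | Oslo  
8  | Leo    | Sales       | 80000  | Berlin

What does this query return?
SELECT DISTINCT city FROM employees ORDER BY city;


All 'city' values (row order): Lima, Lagos, Seoul, Tokyo, Rome, Oslo, Oslo, Berlin
Removing duplicates leaves 7 unique value(s).

7 values:
Berlin
Lagos
Lima
Oslo
Rome
Seoul
Tokyo


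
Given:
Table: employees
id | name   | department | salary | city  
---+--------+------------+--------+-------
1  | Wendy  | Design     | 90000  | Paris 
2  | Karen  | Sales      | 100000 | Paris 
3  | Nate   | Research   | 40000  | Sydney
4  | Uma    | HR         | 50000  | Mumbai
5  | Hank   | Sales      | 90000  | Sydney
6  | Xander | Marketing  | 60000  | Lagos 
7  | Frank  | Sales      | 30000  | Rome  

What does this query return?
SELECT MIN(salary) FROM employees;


Salaries: 90000, 100000, 40000, 50000, 90000, 60000, 30000
MIN = 30000

30000


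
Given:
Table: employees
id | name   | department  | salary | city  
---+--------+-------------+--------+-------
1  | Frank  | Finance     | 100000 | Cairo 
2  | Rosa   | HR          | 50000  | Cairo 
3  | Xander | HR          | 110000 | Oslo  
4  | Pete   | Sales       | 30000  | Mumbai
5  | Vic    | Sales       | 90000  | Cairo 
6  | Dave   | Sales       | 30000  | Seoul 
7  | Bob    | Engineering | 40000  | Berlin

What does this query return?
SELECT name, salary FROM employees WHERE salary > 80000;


Filtering: salary > 80000
Matching: 3 rows

3 rows:
Frank, 100000
Xander, 110000
Vic, 90000


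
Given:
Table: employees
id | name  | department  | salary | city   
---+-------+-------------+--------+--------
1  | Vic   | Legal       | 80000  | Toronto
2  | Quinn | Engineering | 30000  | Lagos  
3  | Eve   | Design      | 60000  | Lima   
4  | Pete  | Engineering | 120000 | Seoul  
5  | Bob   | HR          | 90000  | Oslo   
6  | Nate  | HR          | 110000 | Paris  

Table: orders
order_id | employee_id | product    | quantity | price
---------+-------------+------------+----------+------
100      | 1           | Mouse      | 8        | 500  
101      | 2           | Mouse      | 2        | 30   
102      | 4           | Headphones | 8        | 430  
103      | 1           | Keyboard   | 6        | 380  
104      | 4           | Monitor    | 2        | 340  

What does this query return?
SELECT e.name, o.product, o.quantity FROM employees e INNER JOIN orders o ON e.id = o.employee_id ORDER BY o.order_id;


Joining employees.id = orders.employee_id:
  employee Vic (id=1) -> order Mouse
  employee Quinn (id=2) -> order Mouse
  employee Pete (id=4) -> order Headphones
  employee Vic (id=1) -> order Keyboard
  employee Pete (id=4) -> order Monitor


5 rows:
Vic, Mouse, 8
Quinn, Mouse, 2
Pete, Headphones, 8
Vic, Keyboard, 6
Pete, Monitor, 2


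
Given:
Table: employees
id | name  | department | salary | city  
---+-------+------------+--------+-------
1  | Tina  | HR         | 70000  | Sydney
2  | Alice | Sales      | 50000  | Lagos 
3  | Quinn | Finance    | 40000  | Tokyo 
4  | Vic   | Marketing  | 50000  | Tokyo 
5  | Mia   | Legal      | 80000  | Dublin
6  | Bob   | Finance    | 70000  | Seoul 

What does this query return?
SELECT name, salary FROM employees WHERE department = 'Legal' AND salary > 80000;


Filtering: department = 'Legal' AND salary > 80000
Matching: 0 rows

Empty result set (0 rows)


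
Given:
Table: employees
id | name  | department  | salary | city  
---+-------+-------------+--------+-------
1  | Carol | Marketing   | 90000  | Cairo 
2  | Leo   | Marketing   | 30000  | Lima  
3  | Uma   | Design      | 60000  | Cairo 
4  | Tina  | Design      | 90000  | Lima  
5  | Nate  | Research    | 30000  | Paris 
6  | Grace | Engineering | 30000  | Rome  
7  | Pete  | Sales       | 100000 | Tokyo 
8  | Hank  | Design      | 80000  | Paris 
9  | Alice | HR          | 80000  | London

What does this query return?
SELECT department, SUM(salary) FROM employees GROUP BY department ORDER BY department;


Summing salary within each department:
  Design: 60000 + 90000 + 80000 = 230000
  Engineering: 30000 = 30000
  HR: 80000 = 80000
  Marketing: 90000 + 30000 = 120000
  Research: 30000 = 30000
  Sales: 100000 = 100000


6 groups:
Design, 230000
Engineering, 30000
HR, 80000
Marketing, 120000
Research, 30000
Sales, 100000


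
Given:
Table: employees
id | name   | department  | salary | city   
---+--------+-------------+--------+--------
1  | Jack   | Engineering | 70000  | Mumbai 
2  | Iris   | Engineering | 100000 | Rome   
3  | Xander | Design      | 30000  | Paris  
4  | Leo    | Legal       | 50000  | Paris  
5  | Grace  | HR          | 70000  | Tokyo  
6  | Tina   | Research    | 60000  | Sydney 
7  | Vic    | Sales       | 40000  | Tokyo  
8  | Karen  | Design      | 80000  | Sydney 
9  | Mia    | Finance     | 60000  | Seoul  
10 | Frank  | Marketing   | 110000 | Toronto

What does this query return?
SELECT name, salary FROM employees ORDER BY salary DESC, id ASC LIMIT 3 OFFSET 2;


Sort by salary DESC (id ASC tiebreak), then skip 2 and take 3
Rows 3 through 5

3 rows:
Karen, 80000
Jack, 70000
Grace, 70000


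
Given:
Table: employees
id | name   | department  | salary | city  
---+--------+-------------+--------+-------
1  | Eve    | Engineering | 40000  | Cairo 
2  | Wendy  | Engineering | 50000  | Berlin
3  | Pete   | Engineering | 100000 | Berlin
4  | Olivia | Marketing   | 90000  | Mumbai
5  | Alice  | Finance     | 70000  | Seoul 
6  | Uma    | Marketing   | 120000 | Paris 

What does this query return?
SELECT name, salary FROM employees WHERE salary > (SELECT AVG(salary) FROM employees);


Subquery: AVG(salary) = 78333.33
Filtering: salary > 78333.33
  Pete (100000) -> MATCH
  Olivia (90000) -> MATCH
  Uma (120000) -> MATCH


3 rows:
Pete, 100000
Olivia, 90000
Uma, 120000


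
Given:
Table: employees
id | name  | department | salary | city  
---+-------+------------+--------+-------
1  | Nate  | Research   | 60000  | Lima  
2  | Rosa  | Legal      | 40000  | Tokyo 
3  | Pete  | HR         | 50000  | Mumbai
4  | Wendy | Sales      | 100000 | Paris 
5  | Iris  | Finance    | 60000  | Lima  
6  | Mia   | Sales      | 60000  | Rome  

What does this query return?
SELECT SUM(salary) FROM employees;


SUM(salary) = 60000 + 40000 + 50000 + 100000 + 60000 + 60000 = 370000

370000


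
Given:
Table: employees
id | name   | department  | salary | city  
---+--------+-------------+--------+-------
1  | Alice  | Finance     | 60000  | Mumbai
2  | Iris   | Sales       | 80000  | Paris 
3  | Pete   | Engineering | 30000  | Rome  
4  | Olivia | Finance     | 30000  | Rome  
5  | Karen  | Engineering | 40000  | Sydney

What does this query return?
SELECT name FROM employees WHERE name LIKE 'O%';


LIKE 'O%' matches names starting with 'O'
Matching: 1

1 rows:
Olivia


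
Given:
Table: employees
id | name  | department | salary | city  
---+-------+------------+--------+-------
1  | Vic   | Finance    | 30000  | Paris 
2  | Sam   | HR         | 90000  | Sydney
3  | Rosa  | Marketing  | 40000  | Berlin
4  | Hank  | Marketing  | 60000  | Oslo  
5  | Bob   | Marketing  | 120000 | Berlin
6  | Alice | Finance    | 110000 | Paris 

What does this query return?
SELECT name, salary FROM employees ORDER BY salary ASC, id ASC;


Sorting by salary ASC, then id ASC for ties

6 rows:
Vic, 30000
Rosa, 40000
Hank, 60000
Sam, 90000
Alice, 110000
Bob, 120000


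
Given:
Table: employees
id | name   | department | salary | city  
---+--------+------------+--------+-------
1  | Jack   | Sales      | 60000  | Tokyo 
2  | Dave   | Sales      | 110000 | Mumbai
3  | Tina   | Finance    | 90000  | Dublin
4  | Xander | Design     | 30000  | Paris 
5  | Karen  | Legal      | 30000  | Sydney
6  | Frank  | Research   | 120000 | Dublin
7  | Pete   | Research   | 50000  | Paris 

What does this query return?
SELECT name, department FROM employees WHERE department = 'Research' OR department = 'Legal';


Filtering: department = 'Research' OR 'Legal'
Matching: 3 rows

3 rows:
Karen, Legal
Frank, Research
Pete, Research


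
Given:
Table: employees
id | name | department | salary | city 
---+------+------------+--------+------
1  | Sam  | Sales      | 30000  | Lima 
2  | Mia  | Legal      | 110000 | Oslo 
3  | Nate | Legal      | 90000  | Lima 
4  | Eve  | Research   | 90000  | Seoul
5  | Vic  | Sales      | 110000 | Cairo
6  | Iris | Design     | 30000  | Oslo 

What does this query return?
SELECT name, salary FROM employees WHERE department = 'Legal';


Filtering: department = 'Legal'
Matching rows: 2

2 rows:
Mia, 110000
Nate, 90000


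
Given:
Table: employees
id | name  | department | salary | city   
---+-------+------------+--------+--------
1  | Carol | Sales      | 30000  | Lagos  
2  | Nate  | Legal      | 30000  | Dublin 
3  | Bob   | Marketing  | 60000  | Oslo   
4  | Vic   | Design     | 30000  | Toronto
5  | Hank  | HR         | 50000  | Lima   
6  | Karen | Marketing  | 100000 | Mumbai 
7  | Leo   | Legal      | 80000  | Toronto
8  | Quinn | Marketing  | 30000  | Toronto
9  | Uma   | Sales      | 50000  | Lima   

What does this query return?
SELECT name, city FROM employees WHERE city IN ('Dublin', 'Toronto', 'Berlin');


Filtering: city IN ('Dublin', 'Toronto', 'Berlin')
Matching: 4 rows

4 rows:
Nate, Dublin
Vic, Toronto
Leo, Toronto
Quinn, Toronto


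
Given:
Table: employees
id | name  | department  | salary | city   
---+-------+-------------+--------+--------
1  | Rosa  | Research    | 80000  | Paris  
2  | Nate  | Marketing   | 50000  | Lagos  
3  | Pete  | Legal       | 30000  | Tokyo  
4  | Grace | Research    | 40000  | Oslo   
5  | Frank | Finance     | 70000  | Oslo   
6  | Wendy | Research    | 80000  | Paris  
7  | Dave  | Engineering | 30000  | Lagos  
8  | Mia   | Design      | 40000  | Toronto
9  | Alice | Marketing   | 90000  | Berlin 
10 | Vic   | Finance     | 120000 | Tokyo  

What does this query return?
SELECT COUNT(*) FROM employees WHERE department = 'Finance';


Counting rows where department = 'Finance'
  Frank -> MATCH
  Vic -> MATCH


2


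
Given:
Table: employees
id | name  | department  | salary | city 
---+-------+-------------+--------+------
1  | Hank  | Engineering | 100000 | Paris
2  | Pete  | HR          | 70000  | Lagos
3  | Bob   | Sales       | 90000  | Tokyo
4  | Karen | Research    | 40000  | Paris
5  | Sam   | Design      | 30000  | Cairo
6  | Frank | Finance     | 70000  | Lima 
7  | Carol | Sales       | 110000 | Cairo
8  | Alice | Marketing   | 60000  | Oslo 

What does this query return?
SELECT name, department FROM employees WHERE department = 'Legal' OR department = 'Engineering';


Filtering: department = 'Legal' OR 'Engineering'
Matching: 1 rows

1 rows:
Hank, Engineering


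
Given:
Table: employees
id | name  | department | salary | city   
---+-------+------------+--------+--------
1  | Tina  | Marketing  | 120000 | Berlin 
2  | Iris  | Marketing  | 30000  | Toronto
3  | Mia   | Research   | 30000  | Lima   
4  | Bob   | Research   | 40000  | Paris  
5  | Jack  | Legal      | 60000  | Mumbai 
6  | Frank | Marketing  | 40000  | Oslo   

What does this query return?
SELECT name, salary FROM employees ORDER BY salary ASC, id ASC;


Sorting by salary ASC, then id ASC for ties

6 rows:
Iris, 30000
Mia, 30000
Bob, 40000
Frank, 40000
Jack, 60000
Tina, 120000


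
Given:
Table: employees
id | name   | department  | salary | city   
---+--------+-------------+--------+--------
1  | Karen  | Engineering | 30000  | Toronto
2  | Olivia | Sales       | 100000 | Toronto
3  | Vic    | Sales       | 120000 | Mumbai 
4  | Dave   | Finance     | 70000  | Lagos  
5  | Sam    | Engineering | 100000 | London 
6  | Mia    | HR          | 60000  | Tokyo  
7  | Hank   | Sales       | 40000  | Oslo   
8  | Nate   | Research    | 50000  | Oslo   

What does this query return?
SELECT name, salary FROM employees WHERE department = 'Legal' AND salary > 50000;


Filtering: department = 'Legal' AND salary > 50000
Matching: 0 rows

Empty result set (0 rows)


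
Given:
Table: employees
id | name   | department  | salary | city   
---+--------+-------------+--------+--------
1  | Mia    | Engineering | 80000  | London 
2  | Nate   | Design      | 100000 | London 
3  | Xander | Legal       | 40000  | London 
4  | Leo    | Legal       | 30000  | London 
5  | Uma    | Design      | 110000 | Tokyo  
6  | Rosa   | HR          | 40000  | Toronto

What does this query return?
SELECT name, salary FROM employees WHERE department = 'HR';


Filtering: department = 'HR'
Matching rows: 1

1 rows:
Rosa, 40000


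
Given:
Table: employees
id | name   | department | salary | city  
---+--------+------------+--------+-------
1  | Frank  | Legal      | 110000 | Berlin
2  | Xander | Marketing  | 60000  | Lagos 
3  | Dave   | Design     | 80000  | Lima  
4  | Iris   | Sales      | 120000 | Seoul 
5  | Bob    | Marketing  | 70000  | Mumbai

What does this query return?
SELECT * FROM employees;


SELECT * returns all 5 rows with all columns

5 rows:
1, Frank, Legal, 110000, Berlin
2, Xander, Marketing, 60000, Lagos
3, Dave, Design, 80000, Lima
4, Iris, Sales, 120000, Seoul
5, Bob, Marketing, 70000, Mumbai


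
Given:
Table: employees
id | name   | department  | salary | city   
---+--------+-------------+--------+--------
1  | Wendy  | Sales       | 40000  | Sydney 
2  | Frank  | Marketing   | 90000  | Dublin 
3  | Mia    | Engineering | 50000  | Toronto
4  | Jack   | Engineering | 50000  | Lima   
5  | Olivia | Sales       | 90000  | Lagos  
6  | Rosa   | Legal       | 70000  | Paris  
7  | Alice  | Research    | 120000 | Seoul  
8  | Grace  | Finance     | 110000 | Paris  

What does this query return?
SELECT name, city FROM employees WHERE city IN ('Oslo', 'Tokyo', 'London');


Filtering: city IN ('Oslo', 'Tokyo', 'London')
Matching: 0 rows

Empty result set (0 rows)


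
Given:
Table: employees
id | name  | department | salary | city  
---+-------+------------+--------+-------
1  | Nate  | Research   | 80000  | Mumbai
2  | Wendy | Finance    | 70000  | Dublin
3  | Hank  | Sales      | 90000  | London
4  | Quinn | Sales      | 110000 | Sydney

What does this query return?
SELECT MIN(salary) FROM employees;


Salaries: 80000, 70000, 90000, 110000
MIN = 70000

70000


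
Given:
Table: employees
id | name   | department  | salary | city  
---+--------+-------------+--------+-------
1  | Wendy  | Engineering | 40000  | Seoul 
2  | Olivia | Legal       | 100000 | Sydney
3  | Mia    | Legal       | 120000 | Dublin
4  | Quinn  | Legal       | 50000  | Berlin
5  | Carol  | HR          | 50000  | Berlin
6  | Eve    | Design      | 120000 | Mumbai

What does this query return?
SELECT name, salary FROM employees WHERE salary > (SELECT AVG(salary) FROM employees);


Subquery: AVG(salary) = 80000.0
Filtering: salary > 80000.0
  Olivia (100000) -> MATCH
  Mia (120000) -> MATCH
  Eve (120000) -> MATCH


3 rows:
Olivia, 100000
Mia, 120000
Eve, 120000


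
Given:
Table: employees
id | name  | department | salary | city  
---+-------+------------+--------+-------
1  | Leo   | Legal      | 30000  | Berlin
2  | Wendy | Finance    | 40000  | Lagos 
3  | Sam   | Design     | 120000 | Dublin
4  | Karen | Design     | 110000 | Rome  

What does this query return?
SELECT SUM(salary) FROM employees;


SUM(salary) = 30000 + 40000 + 120000 + 110000 = 300000

300000


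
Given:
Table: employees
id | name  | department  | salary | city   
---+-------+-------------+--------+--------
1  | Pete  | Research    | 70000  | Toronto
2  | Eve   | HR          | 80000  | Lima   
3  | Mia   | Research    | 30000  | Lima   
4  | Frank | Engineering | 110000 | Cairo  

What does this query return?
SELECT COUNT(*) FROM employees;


COUNT(*) counts all rows

4


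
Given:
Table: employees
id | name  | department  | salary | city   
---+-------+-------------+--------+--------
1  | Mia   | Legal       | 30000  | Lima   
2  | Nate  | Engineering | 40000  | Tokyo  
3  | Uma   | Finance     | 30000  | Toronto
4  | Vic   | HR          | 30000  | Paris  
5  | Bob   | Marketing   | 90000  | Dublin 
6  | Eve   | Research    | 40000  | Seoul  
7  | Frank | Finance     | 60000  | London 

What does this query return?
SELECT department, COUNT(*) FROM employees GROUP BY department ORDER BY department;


Assigning each row to its department group:
  Mia -> Legal
  Nate -> Engineering
  Uma -> Finance
  Vic -> HR
  Bob -> Marketing
  Eve -> Research
  Frank -> Finance


6 groups:
Engineering, 1
Finance, 2
HR, 1
Legal, 1
Marketing, 1
Research, 1


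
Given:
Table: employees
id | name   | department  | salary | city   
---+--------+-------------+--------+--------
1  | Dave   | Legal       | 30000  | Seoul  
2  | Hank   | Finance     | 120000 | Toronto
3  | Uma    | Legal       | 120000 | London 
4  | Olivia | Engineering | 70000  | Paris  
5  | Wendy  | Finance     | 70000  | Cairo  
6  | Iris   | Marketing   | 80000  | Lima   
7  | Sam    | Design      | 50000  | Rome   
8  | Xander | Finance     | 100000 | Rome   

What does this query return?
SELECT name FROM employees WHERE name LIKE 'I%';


LIKE 'I%' matches names starting with 'I'
Matching: 1

1 rows:
Iris


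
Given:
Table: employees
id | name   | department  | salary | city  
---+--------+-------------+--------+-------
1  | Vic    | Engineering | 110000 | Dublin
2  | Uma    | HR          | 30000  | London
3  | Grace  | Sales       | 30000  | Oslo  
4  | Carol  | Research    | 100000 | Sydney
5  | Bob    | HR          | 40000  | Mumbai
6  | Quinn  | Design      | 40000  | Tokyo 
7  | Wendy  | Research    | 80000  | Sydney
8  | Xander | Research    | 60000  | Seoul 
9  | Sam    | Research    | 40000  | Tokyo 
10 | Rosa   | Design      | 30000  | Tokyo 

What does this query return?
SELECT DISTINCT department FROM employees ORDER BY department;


All 'department' values (row order): Engineering, HR, Sales, Research, HR, Design, Research, Research, Research, Design
Removing duplicates leaves 5 unique value(s).

5 values:
Design
Engineering
HR
Research
Sales


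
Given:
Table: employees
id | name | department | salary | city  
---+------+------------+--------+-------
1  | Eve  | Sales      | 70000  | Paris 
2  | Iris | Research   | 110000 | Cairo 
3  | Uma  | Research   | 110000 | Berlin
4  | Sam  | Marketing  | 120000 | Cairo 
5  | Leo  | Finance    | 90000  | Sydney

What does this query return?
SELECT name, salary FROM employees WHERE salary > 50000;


Filtering: salary > 50000
Matching: 5 rows

5 rows:
Eve, 70000
Iris, 110000
Uma, 110000
Sam, 120000
Leo, 90000


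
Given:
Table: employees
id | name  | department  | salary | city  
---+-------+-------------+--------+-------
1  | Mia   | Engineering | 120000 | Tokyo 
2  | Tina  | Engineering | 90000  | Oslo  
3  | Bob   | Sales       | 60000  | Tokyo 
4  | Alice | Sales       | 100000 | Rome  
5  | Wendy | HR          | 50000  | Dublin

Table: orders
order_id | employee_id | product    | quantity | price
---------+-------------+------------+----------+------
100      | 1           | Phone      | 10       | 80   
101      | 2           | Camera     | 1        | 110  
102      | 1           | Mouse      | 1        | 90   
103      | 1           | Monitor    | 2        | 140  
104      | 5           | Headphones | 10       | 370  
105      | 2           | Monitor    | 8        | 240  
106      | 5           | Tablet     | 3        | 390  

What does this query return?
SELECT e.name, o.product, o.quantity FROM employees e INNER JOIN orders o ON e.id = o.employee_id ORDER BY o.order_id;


Joining employees.id = orders.employee_id:
  employee Mia (id=1) -> order Phone
  employee Tina (id=2) -> order Camera
  employee Mia (id=1) -> order Mouse
  employee Mia (id=1) -> order Monitor
  employee Wendy (id=5) -> order Headphones
  employee Tina (id=2) -> order Monitor
  employee Wendy (id=5) -> order Tablet


7 rows:
Mia, Phone, 10
Tina, Camera, 1
Mia, Mouse, 1
Mia, Monitor, 2
Wendy, Headphones, 10
Tina, Monitor, 8
Wendy, Tablet, 3


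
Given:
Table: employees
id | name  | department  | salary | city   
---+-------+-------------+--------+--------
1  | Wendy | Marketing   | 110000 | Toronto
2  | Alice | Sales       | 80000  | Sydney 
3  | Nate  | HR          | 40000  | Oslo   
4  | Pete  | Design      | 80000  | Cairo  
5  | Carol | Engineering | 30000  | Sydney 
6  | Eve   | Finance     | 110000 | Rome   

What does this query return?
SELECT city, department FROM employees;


Projecting columns: city, department

6 rows:
Toronto, Marketing
Sydney, Sales
Oslo, HR
Cairo, Design
Sydney, Engineering
Rome, Finance


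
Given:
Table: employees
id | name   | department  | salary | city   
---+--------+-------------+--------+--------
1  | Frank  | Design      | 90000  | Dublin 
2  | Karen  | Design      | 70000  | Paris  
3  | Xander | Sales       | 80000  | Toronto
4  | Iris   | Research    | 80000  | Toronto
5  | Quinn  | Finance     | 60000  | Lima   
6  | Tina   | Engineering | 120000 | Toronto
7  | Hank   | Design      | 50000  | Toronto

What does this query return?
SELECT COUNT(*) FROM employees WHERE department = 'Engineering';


Counting rows where department = 'Engineering'
  Tina -> MATCH


1


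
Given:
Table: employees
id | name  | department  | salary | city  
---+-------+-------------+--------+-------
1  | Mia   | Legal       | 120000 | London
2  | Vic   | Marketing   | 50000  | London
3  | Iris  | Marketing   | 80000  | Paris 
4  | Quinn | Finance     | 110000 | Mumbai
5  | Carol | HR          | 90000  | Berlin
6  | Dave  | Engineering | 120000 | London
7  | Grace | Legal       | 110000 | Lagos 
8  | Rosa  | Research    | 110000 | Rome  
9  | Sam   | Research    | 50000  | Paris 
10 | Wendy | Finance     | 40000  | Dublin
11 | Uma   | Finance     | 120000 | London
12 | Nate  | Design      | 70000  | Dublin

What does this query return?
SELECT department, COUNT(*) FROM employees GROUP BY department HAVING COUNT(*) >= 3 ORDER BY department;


Groups with count >= 3:
  Finance: 3 -> PASS
  Design: 1 -> filtered out
  Engineering: 1 -> filtered out
  HR: 1 -> filtered out
  Legal: 2 -> filtered out
  Marketing: 2 -> filtered out
  Research: 2 -> filtered out


1 groups:
Finance, 3


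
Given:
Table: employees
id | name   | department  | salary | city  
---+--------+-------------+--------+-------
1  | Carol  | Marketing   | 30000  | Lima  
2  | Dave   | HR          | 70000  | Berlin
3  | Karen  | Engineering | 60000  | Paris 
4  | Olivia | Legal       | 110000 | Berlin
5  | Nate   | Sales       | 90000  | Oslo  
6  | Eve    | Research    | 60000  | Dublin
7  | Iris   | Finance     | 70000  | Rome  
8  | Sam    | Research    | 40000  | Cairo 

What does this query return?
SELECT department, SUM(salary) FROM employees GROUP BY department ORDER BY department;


Summing salary within each department:
  Engineering: 60000 = 60000
  Finance: 70000 = 70000
  HR: 70000 = 70000
  Legal: 110000 = 110000
  Marketing: 30000 = 30000
  Research: 60000 + 40000 = 100000
  Sales: 90000 = 90000


7 groups:
Engineering, 60000
Finance, 70000
HR, 70000
Legal, 110000
Marketing, 30000
Research, 100000
Sales, 90000


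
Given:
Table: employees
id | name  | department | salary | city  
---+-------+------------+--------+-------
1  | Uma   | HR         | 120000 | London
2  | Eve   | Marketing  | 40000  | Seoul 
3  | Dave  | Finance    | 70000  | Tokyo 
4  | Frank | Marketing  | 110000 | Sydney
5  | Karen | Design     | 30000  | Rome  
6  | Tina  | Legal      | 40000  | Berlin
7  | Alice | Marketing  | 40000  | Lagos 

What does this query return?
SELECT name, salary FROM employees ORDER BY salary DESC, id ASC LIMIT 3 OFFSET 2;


Sort by salary DESC (id ASC tiebreak), then skip 2 and take 3
Rows 3 through 5

3 rows:
Dave, 70000
Eve, 40000
Tina, 40000


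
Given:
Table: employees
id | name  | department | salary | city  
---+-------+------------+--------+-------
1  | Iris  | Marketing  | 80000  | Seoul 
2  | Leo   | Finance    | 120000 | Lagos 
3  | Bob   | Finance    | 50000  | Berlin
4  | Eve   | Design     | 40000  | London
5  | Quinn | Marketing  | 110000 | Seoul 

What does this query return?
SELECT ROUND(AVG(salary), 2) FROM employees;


SUM(salary) = 400000
COUNT = 5
ROUND(AVG, 2) = ROUND(400000 / 5, 2) = 80000.0

80000.0


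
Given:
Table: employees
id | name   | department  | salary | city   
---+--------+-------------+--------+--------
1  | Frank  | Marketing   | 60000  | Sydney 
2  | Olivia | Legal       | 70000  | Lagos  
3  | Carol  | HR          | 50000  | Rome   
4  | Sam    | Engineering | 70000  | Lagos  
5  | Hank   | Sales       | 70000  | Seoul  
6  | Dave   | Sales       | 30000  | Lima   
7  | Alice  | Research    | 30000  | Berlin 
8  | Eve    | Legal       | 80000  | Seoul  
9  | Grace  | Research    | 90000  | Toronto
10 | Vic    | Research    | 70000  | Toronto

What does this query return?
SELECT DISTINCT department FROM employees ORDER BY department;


All 'department' values (row order): Marketing, Legal, HR, Engineering, Sales, Sales, Research, Legal, Research, Research
Removing duplicates leaves 6 unique value(s).

6 values:
Engineering
HR
Legal
Marketing
Research
Sales


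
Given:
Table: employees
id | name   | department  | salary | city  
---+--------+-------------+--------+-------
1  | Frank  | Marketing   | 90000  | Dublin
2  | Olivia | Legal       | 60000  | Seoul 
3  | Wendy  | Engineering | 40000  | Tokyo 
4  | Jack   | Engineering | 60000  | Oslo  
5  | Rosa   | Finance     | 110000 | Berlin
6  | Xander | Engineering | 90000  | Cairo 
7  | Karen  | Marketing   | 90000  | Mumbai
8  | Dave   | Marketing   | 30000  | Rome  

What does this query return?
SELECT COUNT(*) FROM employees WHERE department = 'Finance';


Counting rows where department = 'Finance'
  Rosa -> MATCH


1


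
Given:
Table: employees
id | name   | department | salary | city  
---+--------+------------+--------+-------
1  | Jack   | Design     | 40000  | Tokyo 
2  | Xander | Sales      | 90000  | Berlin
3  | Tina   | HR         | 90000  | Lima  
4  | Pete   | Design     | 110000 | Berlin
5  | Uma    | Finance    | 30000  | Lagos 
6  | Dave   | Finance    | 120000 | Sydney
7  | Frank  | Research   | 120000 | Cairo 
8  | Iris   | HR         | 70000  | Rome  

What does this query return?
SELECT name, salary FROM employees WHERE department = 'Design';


Filtering: department = 'Design'
Matching rows: 2

2 rows:
Jack, 40000
Pete, 110000


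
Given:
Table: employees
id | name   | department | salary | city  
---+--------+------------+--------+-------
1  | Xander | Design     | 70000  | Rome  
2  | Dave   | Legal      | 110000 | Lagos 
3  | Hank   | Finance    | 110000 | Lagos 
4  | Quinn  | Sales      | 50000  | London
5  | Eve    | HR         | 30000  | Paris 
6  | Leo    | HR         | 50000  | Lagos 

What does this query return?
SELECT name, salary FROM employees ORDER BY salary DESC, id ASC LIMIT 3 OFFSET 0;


Sort by salary DESC (id ASC tiebreak), then skip 0 and take 3
Rows 1 through 3

3 rows:
Dave, 110000
Hank, 110000
Xander, 70000


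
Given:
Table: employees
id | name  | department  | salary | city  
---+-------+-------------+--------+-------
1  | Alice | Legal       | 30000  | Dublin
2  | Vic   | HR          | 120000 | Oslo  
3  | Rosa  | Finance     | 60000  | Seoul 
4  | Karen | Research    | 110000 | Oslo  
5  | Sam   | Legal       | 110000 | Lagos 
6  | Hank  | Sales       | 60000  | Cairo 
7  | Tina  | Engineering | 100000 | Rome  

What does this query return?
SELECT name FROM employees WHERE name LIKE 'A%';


LIKE 'A%' matches names starting with 'A'
Matching: 1

1 rows:
Alice


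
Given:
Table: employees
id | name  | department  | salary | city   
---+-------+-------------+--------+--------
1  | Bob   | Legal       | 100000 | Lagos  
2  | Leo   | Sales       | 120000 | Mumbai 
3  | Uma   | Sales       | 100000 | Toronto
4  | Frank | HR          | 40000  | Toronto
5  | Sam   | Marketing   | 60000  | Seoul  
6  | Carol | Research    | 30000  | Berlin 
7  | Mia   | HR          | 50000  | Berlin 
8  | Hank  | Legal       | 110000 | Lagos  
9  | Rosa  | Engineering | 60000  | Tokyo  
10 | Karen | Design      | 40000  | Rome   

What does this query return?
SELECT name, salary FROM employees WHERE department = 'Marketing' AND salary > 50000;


Filtering: department = 'Marketing' AND salary > 50000
Matching: 1 rows

1 rows:
Sam, 60000


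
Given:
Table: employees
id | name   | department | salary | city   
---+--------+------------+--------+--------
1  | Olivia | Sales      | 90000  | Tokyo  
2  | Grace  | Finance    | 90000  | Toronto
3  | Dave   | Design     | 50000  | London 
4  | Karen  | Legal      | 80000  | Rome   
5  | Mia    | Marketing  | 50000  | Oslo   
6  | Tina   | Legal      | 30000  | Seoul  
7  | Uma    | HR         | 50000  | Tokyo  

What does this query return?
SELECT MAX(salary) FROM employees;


Salaries: 90000, 90000, 50000, 80000, 50000, 30000, 50000
MAX = 90000

90000


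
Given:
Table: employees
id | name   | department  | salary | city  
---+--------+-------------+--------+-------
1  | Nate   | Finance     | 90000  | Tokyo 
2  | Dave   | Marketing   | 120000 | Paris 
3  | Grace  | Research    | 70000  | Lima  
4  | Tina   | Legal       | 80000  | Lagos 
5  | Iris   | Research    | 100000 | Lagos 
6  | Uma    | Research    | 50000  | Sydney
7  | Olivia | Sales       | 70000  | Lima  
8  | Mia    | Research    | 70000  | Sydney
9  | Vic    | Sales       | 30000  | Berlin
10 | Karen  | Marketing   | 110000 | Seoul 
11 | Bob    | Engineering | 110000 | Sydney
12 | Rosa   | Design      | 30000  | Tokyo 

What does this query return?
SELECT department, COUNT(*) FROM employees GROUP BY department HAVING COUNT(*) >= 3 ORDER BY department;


Groups with count >= 3:
  Research: 4 -> PASS
  Design: 1 -> filtered out
  Engineering: 1 -> filtered out
  Finance: 1 -> filtered out
  Legal: 1 -> filtered out
  Marketing: 2 -> filtered out
  Sales: 2 -> filtered out


1 groups:
Research, 4


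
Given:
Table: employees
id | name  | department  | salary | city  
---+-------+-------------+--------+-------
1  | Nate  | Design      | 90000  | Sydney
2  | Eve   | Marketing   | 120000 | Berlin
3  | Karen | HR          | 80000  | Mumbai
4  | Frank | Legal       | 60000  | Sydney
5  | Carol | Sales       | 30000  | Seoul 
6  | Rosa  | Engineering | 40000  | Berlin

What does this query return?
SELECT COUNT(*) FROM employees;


COUNT(*) counts all rows

6


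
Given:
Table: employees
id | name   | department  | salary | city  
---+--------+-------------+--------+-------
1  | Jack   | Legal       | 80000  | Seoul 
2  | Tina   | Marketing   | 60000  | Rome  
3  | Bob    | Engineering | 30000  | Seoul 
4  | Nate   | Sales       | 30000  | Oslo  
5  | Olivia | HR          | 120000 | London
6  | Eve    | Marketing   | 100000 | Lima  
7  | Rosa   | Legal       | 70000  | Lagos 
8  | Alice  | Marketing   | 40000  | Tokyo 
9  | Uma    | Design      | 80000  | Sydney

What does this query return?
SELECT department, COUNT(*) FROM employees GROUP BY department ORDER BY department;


Assigning each row to its department group:
  Jack -> Legal
  Tina -> Marketing
  Bob -> Engineering
  Nate -> Sales
  Olivia -> HR
  Eve -> Marketing
  Rosa -> Legal
  Alice -> Marketing
  Uma -> Design


6 groups:
Design, 1
Engineering, 1
HR, 1
Legal, 2
Marketing, 3
Sales, 1


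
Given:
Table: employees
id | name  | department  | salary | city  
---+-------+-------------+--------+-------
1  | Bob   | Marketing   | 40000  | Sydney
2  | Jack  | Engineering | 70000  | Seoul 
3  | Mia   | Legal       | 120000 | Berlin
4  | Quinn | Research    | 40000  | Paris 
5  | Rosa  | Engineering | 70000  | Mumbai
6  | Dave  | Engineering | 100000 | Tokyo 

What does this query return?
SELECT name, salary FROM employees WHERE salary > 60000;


Filtering: salary > 60000
Matching: 4 rows

4 rows:
Jack, 70000
Mia, 120000
Rosa, 70000
Dave, 100000


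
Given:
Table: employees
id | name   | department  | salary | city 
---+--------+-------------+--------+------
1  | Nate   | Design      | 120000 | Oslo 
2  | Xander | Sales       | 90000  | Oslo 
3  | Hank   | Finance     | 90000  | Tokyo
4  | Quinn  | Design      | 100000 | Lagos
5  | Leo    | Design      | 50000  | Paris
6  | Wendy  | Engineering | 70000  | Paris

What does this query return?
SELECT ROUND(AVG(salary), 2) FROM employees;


SUM(salary) = 520000
COUNT = 6
ROUND(AVG, 2) = ROUND(520000 / 6, 2) = 86666.67

86666.67


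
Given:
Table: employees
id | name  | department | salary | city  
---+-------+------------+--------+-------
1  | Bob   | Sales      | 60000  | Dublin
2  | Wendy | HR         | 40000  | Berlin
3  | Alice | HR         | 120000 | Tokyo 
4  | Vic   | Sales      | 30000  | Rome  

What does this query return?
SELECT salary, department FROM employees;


Projecting columns: salary, department

4 rows:
60000, Sales
40000, HR
120000, HR
30000, Sales


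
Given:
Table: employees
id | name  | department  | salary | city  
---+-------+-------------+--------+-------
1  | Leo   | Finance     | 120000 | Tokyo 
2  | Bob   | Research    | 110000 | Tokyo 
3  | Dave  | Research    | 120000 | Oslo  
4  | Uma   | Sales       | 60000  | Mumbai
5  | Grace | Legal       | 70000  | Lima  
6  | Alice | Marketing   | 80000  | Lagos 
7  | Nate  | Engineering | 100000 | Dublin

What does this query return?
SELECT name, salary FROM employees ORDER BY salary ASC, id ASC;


Sorting by salary ASC, then id ASC for ties

7 rows:
Uma, 60000
Grace, 70000
Alice, 80000
Nate, 100000
Bob, 110000
Leo, 120000
Dave, 120000


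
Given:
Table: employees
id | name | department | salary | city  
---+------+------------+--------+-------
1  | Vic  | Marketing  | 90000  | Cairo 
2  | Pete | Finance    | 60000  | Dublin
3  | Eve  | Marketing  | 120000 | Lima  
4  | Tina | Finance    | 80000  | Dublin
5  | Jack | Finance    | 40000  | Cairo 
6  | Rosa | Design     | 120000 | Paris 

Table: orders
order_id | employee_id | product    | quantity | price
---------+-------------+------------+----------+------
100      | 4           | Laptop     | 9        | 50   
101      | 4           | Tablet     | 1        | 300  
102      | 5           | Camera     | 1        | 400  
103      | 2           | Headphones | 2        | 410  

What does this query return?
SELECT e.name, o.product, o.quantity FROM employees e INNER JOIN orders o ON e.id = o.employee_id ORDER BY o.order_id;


Joining employees.id = orders.employee_id:
  employee Tina (id=4) -> order Laptop
  employee Tina (id=4) -> order Tablet
  employee Jack (id=5) -> order Camera
  employee Pete (id=2) -> order Headphones


4 rows:
Tina, Laptop, 9
Tina, Tablet, 1
Jack, Camera, 1
Pete, Headphones, 2
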